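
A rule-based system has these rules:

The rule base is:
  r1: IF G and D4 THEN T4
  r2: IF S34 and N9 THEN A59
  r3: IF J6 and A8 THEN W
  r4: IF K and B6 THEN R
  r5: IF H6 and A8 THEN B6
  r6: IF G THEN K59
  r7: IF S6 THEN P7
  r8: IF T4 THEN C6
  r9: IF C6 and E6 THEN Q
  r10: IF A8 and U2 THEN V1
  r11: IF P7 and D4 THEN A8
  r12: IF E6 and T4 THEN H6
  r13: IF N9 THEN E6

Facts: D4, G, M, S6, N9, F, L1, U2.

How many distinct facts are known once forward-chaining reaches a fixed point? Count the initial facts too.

18

Round 1 fires r1, r6, r7, r13, giving T4, K59, P7, E6.
Round 2 fires r8, r11, r12, giving C6, A8, H6.
Round 3 fires r5, r9, r10, giving B6, Q, V1.
Closure: {A8, B6, C6, D4, E6, F, G, H6, K59, L1, M, N9, P7, Q, S6, T4, U2, V1} — 18 facts.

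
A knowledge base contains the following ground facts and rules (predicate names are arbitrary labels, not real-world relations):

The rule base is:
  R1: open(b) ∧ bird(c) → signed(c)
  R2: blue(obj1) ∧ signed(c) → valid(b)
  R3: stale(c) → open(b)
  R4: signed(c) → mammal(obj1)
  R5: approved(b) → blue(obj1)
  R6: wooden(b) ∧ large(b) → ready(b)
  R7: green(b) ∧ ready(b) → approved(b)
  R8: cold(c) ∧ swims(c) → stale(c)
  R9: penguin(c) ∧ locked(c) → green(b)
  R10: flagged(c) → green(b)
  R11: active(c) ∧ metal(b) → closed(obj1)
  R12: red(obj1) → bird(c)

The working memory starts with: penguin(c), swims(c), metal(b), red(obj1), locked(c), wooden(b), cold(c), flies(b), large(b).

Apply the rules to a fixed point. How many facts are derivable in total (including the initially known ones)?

[1] R6 [wooden(b) ∧ large(b) → ready(b)]; R8 [cold(c) ∧ swims(c) → stale(c)]; R9 [penguin(c) ∧ locked(c) → green(b)]; R12 [red(obj1) → bird(c)]. ⇒ new: ready(b), stale(c), green(b), bird(c).
[2] R3 [stale(c) → open(b)]; R7 [green(b) ∧ ready(b) → approved(b)]. ⇒ new: open(b), approved(b).
[3] R1 [open(b) ∧ bird(c) → signed(c)]; R5 [approved(b) → blue(obj1)]. ⇒ new: signed(c), blue(obj1).
[4] R2 [blue(obj1) ∧ signed(c) → valid(b)]; R4 [signed(c) → mammal(obj1)]. ⇒ new: valid(b), mammal(obj1).
Closure: {approved(b), bird(c), blue(obj1), cold(c), flies(b), green(b), large(b), locked(c), mammal(obj1), metal(b), open(b), penguin(c), ready(b), red(obj1), signed(c), stale(c), swims(c), valid(b), wooden(b)} — 19 facts.

19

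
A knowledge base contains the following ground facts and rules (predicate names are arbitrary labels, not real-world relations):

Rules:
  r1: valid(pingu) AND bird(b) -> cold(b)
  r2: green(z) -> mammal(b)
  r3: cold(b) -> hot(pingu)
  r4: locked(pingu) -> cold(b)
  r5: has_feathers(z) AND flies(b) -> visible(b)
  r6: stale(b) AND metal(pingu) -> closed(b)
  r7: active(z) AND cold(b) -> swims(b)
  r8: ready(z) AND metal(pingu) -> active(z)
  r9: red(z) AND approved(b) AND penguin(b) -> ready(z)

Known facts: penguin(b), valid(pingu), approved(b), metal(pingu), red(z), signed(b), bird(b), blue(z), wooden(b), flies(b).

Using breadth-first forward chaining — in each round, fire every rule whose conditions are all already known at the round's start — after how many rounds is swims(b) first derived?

[1] r1 [valid(pingu) AND bird(b) -> cold(b)]; r9 [red(z) AND approved(b) AND penguin(b) -> ready(z)]. ⇒ new: cold(b), ready(z).
[2] r3 [cold(b) -> hot(pingu)]; r8 [ready(z) AND metal(pingu) -> active(z)]. ⇒ new: hot(pingu), active(z).
[3] r7 [active(z) AND cold(b) -> swims(b)]. ⇒ new: swims(b).
swims(b) first appears in round 3.

3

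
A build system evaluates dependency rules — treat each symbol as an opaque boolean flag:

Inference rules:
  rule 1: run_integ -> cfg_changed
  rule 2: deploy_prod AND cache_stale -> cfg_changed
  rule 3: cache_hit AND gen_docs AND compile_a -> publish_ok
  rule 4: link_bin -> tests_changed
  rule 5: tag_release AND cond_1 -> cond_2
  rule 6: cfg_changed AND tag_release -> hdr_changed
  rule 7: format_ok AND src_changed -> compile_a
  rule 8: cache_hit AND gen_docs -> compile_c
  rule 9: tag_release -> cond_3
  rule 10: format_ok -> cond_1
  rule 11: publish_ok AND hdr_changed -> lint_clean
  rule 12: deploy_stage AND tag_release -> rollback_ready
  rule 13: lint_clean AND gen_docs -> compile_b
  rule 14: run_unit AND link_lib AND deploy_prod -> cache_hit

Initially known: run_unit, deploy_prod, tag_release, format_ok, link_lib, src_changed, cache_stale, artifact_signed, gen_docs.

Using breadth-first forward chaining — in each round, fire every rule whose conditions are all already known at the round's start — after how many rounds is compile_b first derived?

4

Round 1: rule 2 [deploy_prod AND cache_stale -> cfg_changed]; rule 7 [format_ok AND src_changed -> compile_a]; rule 9 [tag_release -> cond_3]; rule 10 [format_ok -> cond_1]; rule 14 [run_unit AND link_lib AND deploy_prod -> cache_hit]. Adds cfg_changed, compile_a, cond_3, cond_1, cache_hit.
Round 2: rule 3 [cache_hit AND gen_docs AND compile_a -> publish_ok]; rule 5 [tag_release AND cond_1 -> cond_2]; rule 6 [cfg_changed AND tag_release -> hdr_changed]; rule 8 [cache_hit AND gen_docs -> compile_c]. Adds publish_ok, cond_2, hdr_changed, compile_c.
Round 3: rule 11 [publish_ok AND hdr_changed -> lint_clean]. Adds lint_clean.
Round 4: rule 13 [lint_clean AND gen_docs -> compile_b]. Adds compile_b.
compile_b first appears in round 4.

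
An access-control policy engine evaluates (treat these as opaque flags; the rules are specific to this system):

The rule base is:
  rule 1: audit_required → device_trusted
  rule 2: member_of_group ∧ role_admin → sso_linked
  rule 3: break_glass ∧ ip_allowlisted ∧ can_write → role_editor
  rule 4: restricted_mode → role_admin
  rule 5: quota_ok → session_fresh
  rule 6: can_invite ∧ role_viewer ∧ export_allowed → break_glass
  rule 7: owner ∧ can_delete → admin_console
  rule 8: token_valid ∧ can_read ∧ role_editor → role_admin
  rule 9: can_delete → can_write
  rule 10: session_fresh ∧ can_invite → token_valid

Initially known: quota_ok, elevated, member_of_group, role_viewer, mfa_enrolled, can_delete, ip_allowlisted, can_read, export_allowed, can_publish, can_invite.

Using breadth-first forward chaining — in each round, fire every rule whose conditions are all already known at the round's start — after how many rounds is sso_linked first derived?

4

[1] rule 5 [quota_ok → session_fresh]; rule 6 [can_invite ∧ role_viewer ∧ export_allowed → break_glass]; rule 9 [can_delete → can_write]. ⇒ new: session_fresh, break_glass, can_write.
[2] rule 3 [break_glass ∧ ip_allowlisted ∧ can_write → role_editor]; rule 10 [session_fresh ∧ can_invite → token_valid]. ⇒ new: role_editor, token_valid.
[3] rule 8 [token_valid ∧ can_read ∧ role_editor → role_admin]. ⇒ new: role_admin.
[4] rule 2 [member_of_group ∧ role_admin → sso_linked]. ⇒ new: sso_linked.
sso_linked first appears in round 4.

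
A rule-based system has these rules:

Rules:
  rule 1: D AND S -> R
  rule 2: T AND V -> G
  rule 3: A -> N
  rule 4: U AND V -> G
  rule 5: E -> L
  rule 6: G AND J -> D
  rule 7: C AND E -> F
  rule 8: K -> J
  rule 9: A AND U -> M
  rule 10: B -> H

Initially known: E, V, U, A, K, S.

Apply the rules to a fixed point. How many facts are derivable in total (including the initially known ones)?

[1] rule 3 [A -> N]; rule 4 [U AND V -> G]; rule 5 [E -> L]; rule 8 [K -> J]; rule 9 [A AND U -> M]. ⇒ new: N, G, L, J, M.
[2] rule 6 [G AND J -> D]. ⇒ new: D.
[3] rule 1 [D AND S -> R]. ⇒ new: R.
Closure: {A, D, E, G, J, K, L, M, N, R, S, U, V} — 13 facts.

13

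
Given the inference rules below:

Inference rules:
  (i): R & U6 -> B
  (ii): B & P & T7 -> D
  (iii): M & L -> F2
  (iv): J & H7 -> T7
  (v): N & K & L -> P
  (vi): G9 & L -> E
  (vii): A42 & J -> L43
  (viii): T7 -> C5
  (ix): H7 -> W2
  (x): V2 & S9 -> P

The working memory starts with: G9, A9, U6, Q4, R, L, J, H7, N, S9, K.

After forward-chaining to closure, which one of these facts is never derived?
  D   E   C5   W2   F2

Round 1: (i) [R & U6 -> B]; (iv) [J & H7 -> T7]; (v) [N & K & L -> P]; (vi) [G9 & L -> E]; (ix) [H7 -> W2]. Adds B, T7, P, E, W2.
Round 2: (ii) [B & P & T7 -> D]; (viii) [T7 -> C5]. Adds D, C5.
Derived: C5 (round 2), W2 (round 1), E (round 1), D (round 2). F2 never appears in any round.

F2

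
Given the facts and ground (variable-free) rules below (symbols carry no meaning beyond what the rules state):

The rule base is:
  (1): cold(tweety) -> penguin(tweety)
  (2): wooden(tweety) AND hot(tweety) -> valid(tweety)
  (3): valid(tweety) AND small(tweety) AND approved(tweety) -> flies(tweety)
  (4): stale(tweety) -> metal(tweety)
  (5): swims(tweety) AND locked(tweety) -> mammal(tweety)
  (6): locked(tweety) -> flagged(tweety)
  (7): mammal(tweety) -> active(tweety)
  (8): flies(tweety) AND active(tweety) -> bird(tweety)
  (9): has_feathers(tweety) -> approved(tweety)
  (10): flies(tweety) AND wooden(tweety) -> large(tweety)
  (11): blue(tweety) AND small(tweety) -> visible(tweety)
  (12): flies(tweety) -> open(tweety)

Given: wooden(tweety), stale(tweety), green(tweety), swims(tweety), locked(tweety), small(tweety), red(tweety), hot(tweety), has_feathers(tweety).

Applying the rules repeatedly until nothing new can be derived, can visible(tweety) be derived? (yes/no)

no

Round 1 — (2), (4), (5), (6), (9), derive valid(tweety), metal(tweety), mammal(tweety), flagged(tweety), approved(tweety).
Round 2 — (3), (7), derive flies(tweety), active(tweety).
Round 3 — (8), (10), (12), derive bird(tweety), large(tweety), open(tweety).
Fixed point reached. visible(tweety) is concluded only by (11); (11) needs blue(tweety) (never derived).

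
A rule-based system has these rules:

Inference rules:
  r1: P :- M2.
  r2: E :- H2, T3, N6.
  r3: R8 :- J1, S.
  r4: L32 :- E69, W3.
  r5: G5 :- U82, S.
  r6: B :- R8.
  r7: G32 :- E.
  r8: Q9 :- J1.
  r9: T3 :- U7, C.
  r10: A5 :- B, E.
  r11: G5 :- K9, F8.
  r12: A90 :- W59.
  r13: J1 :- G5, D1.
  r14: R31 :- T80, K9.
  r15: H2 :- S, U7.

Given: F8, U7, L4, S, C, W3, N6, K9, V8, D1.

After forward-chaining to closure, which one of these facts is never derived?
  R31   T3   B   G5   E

R31

Round 1: r9 [T3 :- U7, C.]; r11 [G5 :- K9, F8.]; r15 [H2 :- S, U7.]. New: T3, G5, H2.
Round 2: r2 [E :- H2, T3, N6.]; r13 [J1 :- G5, D1.]. New: E, J1.
Round 3: r3 [R8 :- J1, S.]; r7 [G32 :- E.]; r8 [Q9 :- J1.]. New: R8, G32, Q9.
Round 4: r6 [B :- R8.]. New: B.
Round 5: r10 [A5 :- B, E.]. New: A5.
Derived: T3 (round 1), G5 (round 1), B (round 4), E (round 2). R31 never appears in any round.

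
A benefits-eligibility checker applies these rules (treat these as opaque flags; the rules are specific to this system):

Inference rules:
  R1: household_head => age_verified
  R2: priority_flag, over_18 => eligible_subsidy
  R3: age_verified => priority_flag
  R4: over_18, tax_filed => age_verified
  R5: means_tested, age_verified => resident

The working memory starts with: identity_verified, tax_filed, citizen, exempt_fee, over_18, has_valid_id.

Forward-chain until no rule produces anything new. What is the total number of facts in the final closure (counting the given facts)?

9

Round 1 — R4, derive age_verified.
Round 2 — R3, derive priority_flag.
Round 3 — R2, derive eligible_subsidy.
Closure: {age_verified, citizen, eligible_subsidy, exempt_fee, has_valid_id, identity_verified, over_18, priority_flag, tax_filed} — 9 facts.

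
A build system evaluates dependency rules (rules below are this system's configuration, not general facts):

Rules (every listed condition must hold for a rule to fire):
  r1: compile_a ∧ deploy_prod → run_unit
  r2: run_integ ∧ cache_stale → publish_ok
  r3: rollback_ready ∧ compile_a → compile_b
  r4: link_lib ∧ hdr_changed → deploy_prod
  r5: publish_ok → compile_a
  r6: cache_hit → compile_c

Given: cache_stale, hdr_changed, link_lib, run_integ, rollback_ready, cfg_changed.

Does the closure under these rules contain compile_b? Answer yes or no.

Round 1: r2 [run_integ ∧ cache_stale → publish_ok]; r4 [link_lib ∧ hdr_changed → deploy_prod]. New: publish_ok, deploy_prod.
Round 2: r5 [publish_ok → compile_a]. New: compile_a.
Round 3: r1 [compile_a ∧ deploy_prod → run_unit]; r3 [rollback_ready ∧ compile_a → compile_b]. New: run_unit, compile_b.
compile_b appears in round 3, so it is derivable.

yes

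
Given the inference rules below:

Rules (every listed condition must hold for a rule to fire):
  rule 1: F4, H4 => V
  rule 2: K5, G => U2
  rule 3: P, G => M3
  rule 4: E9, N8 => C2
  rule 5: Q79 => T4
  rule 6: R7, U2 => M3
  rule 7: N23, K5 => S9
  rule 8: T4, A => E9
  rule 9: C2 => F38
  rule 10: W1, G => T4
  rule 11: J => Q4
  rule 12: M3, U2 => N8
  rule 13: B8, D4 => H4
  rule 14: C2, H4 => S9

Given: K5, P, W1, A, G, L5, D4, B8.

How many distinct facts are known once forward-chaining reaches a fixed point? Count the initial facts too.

17

Round 1: rule 2 [K5, G => U2]; rule 3 [P, G => M3]; rule 10 [W1, G => T4]; rule 13 [B8, D4 => H4]. Adds U2, M3, T4, H4.
Round 2: rule 8 [T4, A => E9]; rule 12 [M3, U2 => N8]. Adds E9, N8.
Round 3: rule 4 [E9, N8 => C2]. Adds C2.
Round 4: rule 9 [C2 => F38]; rule 14 [C2, H4 => S9]. Adds F38, S9.
Closure: {A, B8, C2, D4, E9, F38, G, H4, K5, L5, M3, N8, P, S9, T4, U2, W1} — 17 facts.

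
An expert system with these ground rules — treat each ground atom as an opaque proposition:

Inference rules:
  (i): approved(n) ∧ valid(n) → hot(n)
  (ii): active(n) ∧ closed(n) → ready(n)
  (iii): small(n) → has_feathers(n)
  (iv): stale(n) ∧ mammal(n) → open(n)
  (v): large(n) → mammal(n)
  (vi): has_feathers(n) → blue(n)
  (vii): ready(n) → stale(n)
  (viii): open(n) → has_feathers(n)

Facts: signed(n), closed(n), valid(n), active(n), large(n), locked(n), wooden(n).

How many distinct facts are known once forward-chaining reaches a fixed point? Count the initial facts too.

13

Round 1 fires (ii), (v), giving ready(n), mammal(n).
Round 2 fires (vii), giving stale(n).
Round 3 fires (iv), giving open(n).
Round 4 fires (viii), giving has_feathers(n).
Round 5 fires (vi), giving blue(n).
Closure: {active(n), blue(n), closed(n), has_feathers(n), large(n), locked(n), mammal(n), open(n), ready(n), signed(n), stale(n), valid(n), wooden(n)} — 13 facts.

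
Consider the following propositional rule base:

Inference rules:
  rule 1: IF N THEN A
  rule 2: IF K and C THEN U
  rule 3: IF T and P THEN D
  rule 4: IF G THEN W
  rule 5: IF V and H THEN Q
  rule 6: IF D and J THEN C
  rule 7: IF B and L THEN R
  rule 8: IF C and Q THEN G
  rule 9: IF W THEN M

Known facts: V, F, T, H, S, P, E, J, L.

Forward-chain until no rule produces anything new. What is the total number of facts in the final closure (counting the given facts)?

15

Round 1: rule 3 [IF T and P THEN D]; rule 5 [IF V and H THEN Q]. Adds D, Q.
Round 2: rule 6 [IF D and J THEN C]. Adds C.
Round 3: rule 8 [IF C and Q THEN G]. Adds G.
Round 4: rule 4 [IF G THEN W]. Adds W.
Round 5: rule 9 [IF W THEN M]. Adds M.
Closure: {C, D, E, F, G, H, J, L, M, P, Q, S, T, V, W} — 15 facts.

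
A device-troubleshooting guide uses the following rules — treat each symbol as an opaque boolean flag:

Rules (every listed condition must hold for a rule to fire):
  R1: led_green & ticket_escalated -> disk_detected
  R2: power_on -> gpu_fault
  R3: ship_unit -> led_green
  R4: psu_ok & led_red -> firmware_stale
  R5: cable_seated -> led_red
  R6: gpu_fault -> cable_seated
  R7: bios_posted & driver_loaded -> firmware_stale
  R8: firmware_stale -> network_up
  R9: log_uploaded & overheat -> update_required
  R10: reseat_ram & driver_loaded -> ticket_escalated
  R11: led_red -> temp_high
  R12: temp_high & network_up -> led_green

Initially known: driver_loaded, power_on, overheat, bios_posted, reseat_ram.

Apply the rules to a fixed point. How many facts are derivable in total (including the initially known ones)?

14

Round 1 — R2, R7, R10, derive gpu_fault, firmware_stale, ticket_escalated.
Round 2 — R6, R8, derive cable_seated, network_up.
Round 3 — R5, derive led_red.
Round 4 — R11, derive temp_high.
Round 5 — R12, derive led_green.
Round 6 — R1, derive disk_detected.
Closure: {bios_posted, cable_seated, disk_detected, driver_loaded, firmware_stale, gpu_fault, led_green, led_red, network_up, overheat, power_on, reseat_ram, temp_high, ticket_escalated} — 14 facts.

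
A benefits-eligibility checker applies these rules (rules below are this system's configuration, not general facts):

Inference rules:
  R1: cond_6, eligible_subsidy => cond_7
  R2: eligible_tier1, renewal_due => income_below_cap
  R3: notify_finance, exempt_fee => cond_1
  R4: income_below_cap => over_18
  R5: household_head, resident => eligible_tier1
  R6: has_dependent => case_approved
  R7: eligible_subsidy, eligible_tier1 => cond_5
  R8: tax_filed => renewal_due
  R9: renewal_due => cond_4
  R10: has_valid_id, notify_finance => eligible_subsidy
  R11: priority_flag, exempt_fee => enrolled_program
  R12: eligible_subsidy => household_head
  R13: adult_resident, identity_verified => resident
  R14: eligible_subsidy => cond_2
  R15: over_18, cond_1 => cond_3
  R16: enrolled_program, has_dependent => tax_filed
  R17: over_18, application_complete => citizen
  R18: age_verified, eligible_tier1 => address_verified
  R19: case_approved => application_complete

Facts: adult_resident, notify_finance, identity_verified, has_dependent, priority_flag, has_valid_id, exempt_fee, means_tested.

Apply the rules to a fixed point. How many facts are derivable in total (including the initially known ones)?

[1] R3 [notify_finance, exempt_fee => cond_1]; R6 [has_dependent => case_approved]; R10 [has_valid_id, notify_finance => eligible_subsidy]; R11 [priority_flag, exempt_fee => enrolled_program]; R13 [adult_resident, identity_verified => resident]. ⇒ new: cond_1, case_approved, eligible_subsidy, enrolled_program, resident.
[2] R12 [eligible_subsidy => household_head]; R14 [eligible_subsidy => cond_2]; R16 [enrolled_program, has_dependent => tax_filed]; R19 [case_approved => application_complete]. ⇒ new: household_head, cond_2, tax_filed, application_complete.
[3] R5 [household_head, resident => eligible_tier1]; R8 [tax_filed => renewal_due]. ⇒ new: eligible_tier1, renewal_due.
[4] R2 [eligible_tier1, renewal_due => income_below_cap]; R7 [eligible_subsidy, eligible_tier1 => cond_5]; R9 [renewal_due => cond_4]. ⇒ new: income_below_cap, cond_5, cond_4.
[5] R4 [income_below_cap => over_18]. ⇒ new: over_18.
[6] R15 [over_18, cond_1 => cond_3]; R17 [over_18, application_complete => citizen]. ⇒ new: cond_3, citizen.
Closure: {adult_resident, application_complete, case_approved, citizen, cond_1, cond_2, cond_3, cond_4, cond_5, eligible_subsidy, eligible_tier1, enrolled_program, exempt_fee, has_dependent, has_valid_id, household_head, identity_verified, income_below_cap, means_tested, notify_finance, over_18, priority_flag, renewal_due, resident, tax_filed} — 25 facts.

25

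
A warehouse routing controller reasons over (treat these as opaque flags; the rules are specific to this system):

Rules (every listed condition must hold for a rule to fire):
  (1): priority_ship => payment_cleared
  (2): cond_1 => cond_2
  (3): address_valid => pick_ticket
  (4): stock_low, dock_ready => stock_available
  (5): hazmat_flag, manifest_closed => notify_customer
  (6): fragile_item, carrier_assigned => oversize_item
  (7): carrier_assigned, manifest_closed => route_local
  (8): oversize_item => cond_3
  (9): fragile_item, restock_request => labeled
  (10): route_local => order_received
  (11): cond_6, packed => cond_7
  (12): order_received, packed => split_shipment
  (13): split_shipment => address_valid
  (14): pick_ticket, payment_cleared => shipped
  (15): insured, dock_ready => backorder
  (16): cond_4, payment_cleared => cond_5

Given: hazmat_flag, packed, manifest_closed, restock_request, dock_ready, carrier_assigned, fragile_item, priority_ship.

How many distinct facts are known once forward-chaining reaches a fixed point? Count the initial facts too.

19

Round 1: (1) [priority_ship => payment_cleared]; (5) [hazmat_flag, manifest_closed => notify_customer]; (6) [fragile_item, carrier_assigned => oversize_item]; (7) [carrier_assigned, manifest_closed => route_local]; (9) [fragile_item, restock_request => labeled]. Adds payment_cleared, notify_customer, oversize_item, route_local, labeled.
Round 2: (8) [oversize_item => cond_3]; (10) [route_local => order_received]. Adds cond_3, order_received.
Round 3: (12) [order_received, packed => split_shipment]. Adds split_shipment.
Round 4: (13) [split_shipment => address_valid]. Adds address_valid.
Round 5: (3) [address_valid => pick_ticket]. Adds pick_ticket.
Round 6: (14) [pick_ticket, payment_cleared => shipped]. Adds shipped.
Closure: {address_valid, carrier_assigned, cond_3, dock_ready, fragile_item, hazmat_flag, labeled, manifest_closed, notify_customer, order_received, oversize_item, packed, payment_cleared, pick_ticket, priority_ship, restock_request, route_local, shipped, split_shipment} — 19 facts.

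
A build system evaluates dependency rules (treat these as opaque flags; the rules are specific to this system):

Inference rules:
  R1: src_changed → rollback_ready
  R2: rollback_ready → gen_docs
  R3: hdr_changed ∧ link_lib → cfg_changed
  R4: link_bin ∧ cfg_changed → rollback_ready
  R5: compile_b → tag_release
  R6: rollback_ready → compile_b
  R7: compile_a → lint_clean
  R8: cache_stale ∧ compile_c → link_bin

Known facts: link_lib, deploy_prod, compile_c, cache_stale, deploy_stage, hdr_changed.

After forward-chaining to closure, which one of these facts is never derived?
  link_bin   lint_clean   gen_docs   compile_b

lint_clean

Round 1: R3 [hdr_changed ∧ link_lib → cfg_changed]; R8 [cache_stale ∧ compile_c → link_bin]. Adds cfg_changed, link_bin.
Round 2: R4 [link_bin ∧ cfg_changed → rollback_ready]. Adds rollback_ready.
Round 3: R2 [rollback_ready → gen_docs]; R6 [rollback_ready → compile_b]. Adds gen_docs, compile_b.
Round 4: R5 [compile_b → tag_release]. Adds tag_release.
Derived: compile_b (round 3), link_bin (round 1), gen_docs (round 3). lint_clean never appears in any round.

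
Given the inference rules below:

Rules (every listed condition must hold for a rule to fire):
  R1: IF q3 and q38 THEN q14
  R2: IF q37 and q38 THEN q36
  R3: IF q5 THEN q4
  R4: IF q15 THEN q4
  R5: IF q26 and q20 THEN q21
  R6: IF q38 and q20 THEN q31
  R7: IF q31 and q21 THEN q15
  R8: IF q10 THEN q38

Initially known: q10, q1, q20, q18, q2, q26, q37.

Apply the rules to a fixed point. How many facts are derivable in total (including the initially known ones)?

Round 1 — R5, R8, derive q21, q38.
Round 2 — R2, R6, derive q36, q31.
Round 3 — R7, derive q15.
Round 4 — R4, derive q4.
Closure: {q1, q10, q15, q18, q2, q20, q21, q26, q31, q36, q37, q38, q4} — 13 facts.

13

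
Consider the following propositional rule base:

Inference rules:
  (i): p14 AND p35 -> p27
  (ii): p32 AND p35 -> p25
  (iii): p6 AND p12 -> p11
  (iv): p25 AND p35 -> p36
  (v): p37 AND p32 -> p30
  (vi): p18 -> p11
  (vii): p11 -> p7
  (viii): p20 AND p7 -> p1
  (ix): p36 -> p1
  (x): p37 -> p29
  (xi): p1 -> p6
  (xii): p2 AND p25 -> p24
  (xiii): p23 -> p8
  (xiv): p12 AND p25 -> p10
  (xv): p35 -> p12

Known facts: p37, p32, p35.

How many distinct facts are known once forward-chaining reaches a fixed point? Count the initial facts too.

Round 1 — (ii), (v), (x), (xv), derive p25, p30, p29, p12.
Round 2 — (iv), (xiv), derive p36, p10.
Round 3 — (ix), derive p1.
Round 4 — (xi), derive p6.
Round 5 — (iii), derive p11.
Round 6 — (vii), derive p7.
Closure: {p1, p10, p11, p12, p25, p29, p30, p32, p35, p36, p37, p6, p7} — 13 facts.

13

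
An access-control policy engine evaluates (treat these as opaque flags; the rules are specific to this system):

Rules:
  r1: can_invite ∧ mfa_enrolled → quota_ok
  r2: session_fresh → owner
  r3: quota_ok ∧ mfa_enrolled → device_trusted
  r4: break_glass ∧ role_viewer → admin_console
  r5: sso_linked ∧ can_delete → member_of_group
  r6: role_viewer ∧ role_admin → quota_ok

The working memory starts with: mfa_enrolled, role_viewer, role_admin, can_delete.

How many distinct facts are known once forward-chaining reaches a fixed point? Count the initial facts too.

6

Round 1 — r6, derive quota_ok.
Round 2 — r3, derive device_trusted.
Closure: {can_delete, device_trusted, mfa_enrolled, quota_ok, role_admin, role_viewer} — 6 facts.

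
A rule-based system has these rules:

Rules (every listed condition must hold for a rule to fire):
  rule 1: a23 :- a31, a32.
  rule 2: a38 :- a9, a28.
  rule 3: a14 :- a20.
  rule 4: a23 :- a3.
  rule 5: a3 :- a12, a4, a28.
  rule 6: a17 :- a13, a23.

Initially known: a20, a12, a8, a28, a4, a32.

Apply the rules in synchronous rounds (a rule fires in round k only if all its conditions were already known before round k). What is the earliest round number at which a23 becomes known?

2

[1] rule 3 [a14 :- a20.]; rule 5 [a3 :- a12, a4, a28.]. ⇒ new: a14, a3.
[2] rule 4 [a23 :- a3.]. ⇒ new: a23.
a23 first appears in round 2.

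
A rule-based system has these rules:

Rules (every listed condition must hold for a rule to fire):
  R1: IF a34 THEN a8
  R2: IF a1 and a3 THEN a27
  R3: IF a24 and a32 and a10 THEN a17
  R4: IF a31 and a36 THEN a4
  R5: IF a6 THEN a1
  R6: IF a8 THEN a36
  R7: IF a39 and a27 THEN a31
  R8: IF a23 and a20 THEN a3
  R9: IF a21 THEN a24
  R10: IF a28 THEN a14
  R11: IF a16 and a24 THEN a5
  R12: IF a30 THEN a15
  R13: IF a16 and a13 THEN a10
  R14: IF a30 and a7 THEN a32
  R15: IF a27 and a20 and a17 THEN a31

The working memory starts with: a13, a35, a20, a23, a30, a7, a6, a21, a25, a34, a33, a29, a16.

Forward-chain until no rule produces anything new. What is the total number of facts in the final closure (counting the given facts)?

Round 1: R1 [IF a34 THEN a8]; R5 [IF a6 THEN a1]; R8 [IF a23 and a20 THEN a3]; R9 [IF a21 THEN a24]; R12 [IF a30 THEN a15]; R13 [IF a16 and a13 THEN a10]; R14 [IF a30 and a7 THEN a32]. New: a8, a1, a3, a24, a15, a10, a32.
Round 2: R2 [IF a1 and a3 THEN a27]; R3 [IF a24 and a32 and a10 THEN a17]; R6 [IF a8 THEN a36]; R11 [IF a16 and a24 THEN a5]. New: a27, a17, a36, a5.
Round 3: R15 [IF a27 and a20 and a17 THEN a31]. New: a31.
Round 4: R4 [IF a31 and a36 THEN a4]. New: a4.
Closure: {a1, a10, a13, a15, a16, a17, a20, a21, a23, a24, a25, a27, a29, a3, a30, a31, a32, a33, a34, a35, a36, a4, a5, a6, a7, a8} — 26 facts.

26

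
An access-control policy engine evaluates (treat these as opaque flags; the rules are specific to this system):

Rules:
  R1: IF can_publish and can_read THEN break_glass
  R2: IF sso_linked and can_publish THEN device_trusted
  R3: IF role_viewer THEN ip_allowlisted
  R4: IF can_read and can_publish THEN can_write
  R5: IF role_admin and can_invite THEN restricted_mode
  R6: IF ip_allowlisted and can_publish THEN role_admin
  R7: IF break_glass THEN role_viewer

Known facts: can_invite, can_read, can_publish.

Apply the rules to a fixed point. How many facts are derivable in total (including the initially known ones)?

9

Round 1 fires R1, R4, giving break_glass, can_write.
Round 2 fires R7, giving role_viewer.
Round 3 fires R3, giving ip_allowlisted.
Round 4 fires R6, giving role_admin.
Round 5 fires R5, giving restricted_mode.
Closure: {break_glass, can_invite, can_publish, can_read, can_write, ip_allowlisted, restricted_mode, role_admin, role_viewer} — 9 facts.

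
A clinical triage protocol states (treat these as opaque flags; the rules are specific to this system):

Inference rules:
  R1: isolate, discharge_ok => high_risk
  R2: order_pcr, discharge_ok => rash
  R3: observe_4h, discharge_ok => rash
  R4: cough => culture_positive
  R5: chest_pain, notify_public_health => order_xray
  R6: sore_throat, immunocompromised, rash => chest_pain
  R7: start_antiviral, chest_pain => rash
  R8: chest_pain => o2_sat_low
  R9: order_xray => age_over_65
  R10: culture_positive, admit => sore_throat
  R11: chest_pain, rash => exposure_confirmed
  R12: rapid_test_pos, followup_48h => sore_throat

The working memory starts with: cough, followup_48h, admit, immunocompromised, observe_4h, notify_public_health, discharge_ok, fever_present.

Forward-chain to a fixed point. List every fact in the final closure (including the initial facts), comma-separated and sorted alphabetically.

Round 1: R3 [observe_4h, discharge_ok => rash]; R4 [cough => culture_positive]. Adds rash, culture_positive.
Round 2: R10 [culture_positive, admit => sore_throat]. Adds sore_throat.
Round 3: R6 [sore_throat, immunocompromised, rash => chest_pain]. Adds chest_pain.
Round 4: R5 [chest_pain, notify_public_health => order_xray]; R8 [chest_pain => o2_sat_low]; R11 [chest_pain, rash => exposure_confirmed]. Adds order_xray, o2_sat_low, exposure_confirmed.
Round 5: R9 [order_xray => age_over_65]. Adds age_over_65.

admit, age_over_65, chest_pain, cough, culture_positive, discharge_ok, exposure_confirmed, fever_present, followup_48h, immunocompromised, notify_public_health, o2_sat_low, observe_4h, order_xray, rash, sore_throat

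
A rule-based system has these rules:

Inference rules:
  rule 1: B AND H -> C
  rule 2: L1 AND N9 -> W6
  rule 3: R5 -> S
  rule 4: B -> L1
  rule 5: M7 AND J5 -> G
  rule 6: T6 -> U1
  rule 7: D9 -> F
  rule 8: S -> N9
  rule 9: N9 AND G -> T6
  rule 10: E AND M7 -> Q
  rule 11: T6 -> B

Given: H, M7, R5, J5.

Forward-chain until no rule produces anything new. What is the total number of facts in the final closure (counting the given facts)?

Round 1 fires rule 3, rule 5, giving S, G.
Round 2 fires rule 8, giving N9.
Round 3 fires rule 9, giving T6.
Round 4 fires rule 6, rule 11, giving U1, B.
Round 5 fires rule 1, rule 4, giving C, L1.
Round 6 fires rule 2, giving W6.
Closure: {B, C, G, H, J5, L1, M7, N9, R5, S, T6, U1, W6} — 13 facts.

13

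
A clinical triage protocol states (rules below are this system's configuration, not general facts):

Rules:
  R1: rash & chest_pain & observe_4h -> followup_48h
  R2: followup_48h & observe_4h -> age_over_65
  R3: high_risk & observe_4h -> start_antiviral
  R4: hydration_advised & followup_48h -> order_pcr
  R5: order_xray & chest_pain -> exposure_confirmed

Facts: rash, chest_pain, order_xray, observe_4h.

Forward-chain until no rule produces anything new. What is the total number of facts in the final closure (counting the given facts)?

Round 1: R1 [rash & chest_pain & observe_4h -> followup_48h]; R5 [order_xray & chest_pain -> exposure_confirmed]. Adds followup_48h, exposure_confirmed.
Round 2: R2 [followup_48h & observe_4h -> age_over_65]. Adds age_over_65.
Closure: {age_over_65, chest_pain, exposure_confirmed, followup_48h, observe_4h, order_xray, rash} — 7 facts.

7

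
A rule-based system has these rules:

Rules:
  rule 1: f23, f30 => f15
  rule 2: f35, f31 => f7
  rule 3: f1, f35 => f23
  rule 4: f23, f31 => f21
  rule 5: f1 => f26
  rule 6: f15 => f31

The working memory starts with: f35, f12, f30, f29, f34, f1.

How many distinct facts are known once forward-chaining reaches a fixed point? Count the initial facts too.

Round 1 — rule 3, rule 5, derive f23, f26.
Round 2 — rule 1, derive f15.
Round 3 — rule 6, derive f31.
Round 4 — rule 2, rule 4, derive f7, f21.
Closure: {f1, f12, f15, f21, f23, f26, f29, f30, f31, f34, f35, f7} — 12 facts.

12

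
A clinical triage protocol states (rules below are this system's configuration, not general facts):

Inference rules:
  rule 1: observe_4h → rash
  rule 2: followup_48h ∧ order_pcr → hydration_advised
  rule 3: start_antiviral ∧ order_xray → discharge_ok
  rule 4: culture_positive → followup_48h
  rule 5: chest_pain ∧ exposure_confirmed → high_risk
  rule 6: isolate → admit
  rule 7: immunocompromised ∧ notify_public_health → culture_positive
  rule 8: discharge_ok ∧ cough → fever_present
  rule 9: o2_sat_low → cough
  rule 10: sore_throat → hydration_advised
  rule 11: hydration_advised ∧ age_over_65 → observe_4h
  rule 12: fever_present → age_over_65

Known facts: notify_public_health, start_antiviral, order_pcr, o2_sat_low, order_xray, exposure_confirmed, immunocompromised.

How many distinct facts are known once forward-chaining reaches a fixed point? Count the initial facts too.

Round 1 fires rule 3, rule 7, rule 9, giving discharge_ok, culture_positive, cough.
Round 2 fires rule 4, rule 8, giving followup_48h, fever_present.
Round 3 fires rule 2, rule 12, giving hydration_advised, age_over_65.
Round 4 fires rule 11, giving observe_4h.
Round 5 fires rule 1, giving rash.
Closure: {age_over_65, cough, culture_positive, discharge_ok, exposure_confirmed, fever_present, followup_48h, hydration_advised, immunocompromised, notify_public_health, o2_sat_low, observe_4h, order_pcr, order_xray, rash, start_antiviral} — 16 facts.

16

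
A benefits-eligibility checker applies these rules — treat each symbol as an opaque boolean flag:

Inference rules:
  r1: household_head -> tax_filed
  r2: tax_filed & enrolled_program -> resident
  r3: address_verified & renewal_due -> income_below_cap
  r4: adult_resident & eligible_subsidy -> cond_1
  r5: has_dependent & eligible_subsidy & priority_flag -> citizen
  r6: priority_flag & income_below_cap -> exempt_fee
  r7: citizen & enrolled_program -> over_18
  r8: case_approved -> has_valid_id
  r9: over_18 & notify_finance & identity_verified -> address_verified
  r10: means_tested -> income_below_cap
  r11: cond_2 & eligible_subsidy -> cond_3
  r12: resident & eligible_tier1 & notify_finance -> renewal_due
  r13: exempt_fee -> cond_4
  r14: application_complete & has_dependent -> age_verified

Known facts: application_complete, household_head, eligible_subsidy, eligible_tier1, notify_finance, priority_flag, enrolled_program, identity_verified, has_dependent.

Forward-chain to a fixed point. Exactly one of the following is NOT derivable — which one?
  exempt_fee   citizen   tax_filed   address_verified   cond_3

cond_3

Round 1: r1 [household_head -> tax_filed]; r5 [has_dependent & eligible_subsidy & priority_flag -> citizen]; r14 [application_complete & has_dependent -> age_verified]. New: tax_filed, citizen, age_verified.
Round 2: r2 [tax_filed & enrolled_program -> resident]; r7 [citizen & enrolled_program -> over_18]. New: resident, over_18.
Round 3: r9 [over_18 & notify_finance & identity_verified -> address_verified]; r12 [resident & eligible_tier1 & notify_finance -> renewal_due]. New: address_verified, renewal_due.
Round 4: r3 [address_verified & renewal_due -> income_below_cap]. New: income_below_cap.
Round 5: r6 [priority_flag & income_below_cap -> exempt_fee]. New: exempt_fee.
Round 6: r13 [exempt_fee -> cond_4]. New: cond_4.
Derived: address_verified (round 3), citizen (round 1), tax_filed (round 1), exempt_fee (round 5). cond_3 never appears in any round.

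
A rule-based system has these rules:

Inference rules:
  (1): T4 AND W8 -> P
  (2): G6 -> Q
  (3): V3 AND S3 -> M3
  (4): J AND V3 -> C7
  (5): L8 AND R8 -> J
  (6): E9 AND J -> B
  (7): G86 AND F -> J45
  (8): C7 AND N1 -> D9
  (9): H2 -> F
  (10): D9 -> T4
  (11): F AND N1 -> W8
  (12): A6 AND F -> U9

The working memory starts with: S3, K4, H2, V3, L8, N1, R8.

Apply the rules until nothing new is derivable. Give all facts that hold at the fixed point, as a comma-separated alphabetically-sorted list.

C7, D9, F, H2, J, K4, L8, M3, N1, P, R8, S3, T4, V3, W8

Round 1: (3) [V3 AND S3 -> M3]; (5) [L8 AND R8 -> J]; (9) [H2 -> F]. Adds M3, J, F.
Round 2: (4) [J AND V3 -> C7]; (11) [F AND N1 -> W8]. Adds C7, W8.
Round 3: (8) [C7 AND N1 -> D9]. Adds D9.
Round 4: (10) [D9 -> T4]. Adds T4.
Round 5: (1) [T4 AND W8 -> P]. Adds P.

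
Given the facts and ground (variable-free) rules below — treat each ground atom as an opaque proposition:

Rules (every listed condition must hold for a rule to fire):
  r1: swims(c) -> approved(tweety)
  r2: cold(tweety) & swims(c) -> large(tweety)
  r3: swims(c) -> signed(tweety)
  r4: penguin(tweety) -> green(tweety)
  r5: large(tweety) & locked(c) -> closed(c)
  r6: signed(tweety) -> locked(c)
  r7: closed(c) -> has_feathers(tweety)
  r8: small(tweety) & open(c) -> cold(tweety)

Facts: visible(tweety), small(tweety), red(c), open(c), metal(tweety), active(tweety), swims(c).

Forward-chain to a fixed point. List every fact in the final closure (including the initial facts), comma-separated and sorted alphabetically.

Round 1: r1 [swims(c) -> approved(tweety)]; r3 [swims(c) -> signed(tweety)]; r8 [small(tweety) & open(c) -> cold(tweety)]. Adds approved(tweety), signed(tweety), cold(tweety).
Round 2: r2 [cold(tweety) & swims(c) -> large(tweety)]; r6 [signed(tweety) -> locked(c)]. Adds large(tweety), locked(c).
Round 3: r5 [large(tweety) & locked(c) -> closed(c)]. Adds closed(c).
Round 4: r7 [closed(c) -> has_feathers(tweety)]. Adds has_feathers(tweety).

active(tweety), approved(tweety), closed(c), cold(tweety), has_feathers(tweety), large(tweety), locked(c), metal(tweety), open(c), red(c), signed(tweety), small(tweety), swims(c), visible(tweety)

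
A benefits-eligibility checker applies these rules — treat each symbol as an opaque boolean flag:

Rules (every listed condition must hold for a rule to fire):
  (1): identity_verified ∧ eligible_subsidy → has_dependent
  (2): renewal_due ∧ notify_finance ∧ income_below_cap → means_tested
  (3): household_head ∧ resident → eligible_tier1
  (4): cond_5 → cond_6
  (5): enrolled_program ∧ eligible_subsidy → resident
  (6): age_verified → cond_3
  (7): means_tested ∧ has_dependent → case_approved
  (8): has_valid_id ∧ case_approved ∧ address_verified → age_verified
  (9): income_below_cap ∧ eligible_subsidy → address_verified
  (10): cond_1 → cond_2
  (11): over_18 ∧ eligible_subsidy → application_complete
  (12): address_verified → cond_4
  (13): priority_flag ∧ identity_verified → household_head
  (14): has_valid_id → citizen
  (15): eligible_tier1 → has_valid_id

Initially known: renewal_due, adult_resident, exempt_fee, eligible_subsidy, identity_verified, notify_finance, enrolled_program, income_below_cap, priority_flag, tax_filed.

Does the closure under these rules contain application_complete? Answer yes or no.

Round 1: (1) [identity_verified ∧ eligible_subsidy → has_dependent]; (2) [renewal_due ∧ notify_finance ∧ income_below_cap → means_tested]; (5) [enrolled_program ∧ eligible_subsidy → resident]; (9) [income_below_cap ∧ eligible_subsidy → address_verified]; (13) [priority_flag ∧ identity_verified → household_head]. Adds has_dependent, means_tested, resident, address_verified, household_head.
Round 2: (3) [household_head ∧ resident → eligible_tier1]; (7) [means_tested ∧ has_dependent → case_approved]; (12) [address_verified → cond_4]. Adds eligible_tier1, case_approved, cond_4.
Round 3: (15) [eligible_tier1 → has_valid_id]. Adds has_valid_id.
Round 4: (8) [has_valid_id ∧ case_approved ∧ address_verified → age_verified]; (14) [has_valid_id → citizen]. Adds age_verified, citizen.
Round 5: (6) [age_verified → cond_3]. Adds cond_3.
Fixed point reached. application_complete is concluded only by (11); (11) needs over_18 (never derived).

no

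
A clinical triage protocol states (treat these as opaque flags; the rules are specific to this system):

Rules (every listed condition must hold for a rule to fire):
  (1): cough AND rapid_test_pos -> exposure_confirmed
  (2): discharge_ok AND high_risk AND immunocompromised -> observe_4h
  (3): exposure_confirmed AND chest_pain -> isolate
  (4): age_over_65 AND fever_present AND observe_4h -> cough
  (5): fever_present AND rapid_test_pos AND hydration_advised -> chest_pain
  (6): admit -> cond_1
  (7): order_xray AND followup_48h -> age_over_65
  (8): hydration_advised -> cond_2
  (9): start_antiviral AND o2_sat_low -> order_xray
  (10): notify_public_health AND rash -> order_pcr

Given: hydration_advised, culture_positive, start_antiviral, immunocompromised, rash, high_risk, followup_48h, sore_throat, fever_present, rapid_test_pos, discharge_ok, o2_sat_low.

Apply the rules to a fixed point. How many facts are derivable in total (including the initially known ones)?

20

Round 1: (2) [discharge_ok AND high_risk AND immunocompromised -> observe_4h]; (5) [fever_present AND rapid_test_pos AND hydration_advised -> chest_pain]; (8) [hydration_advised -> cond_2]; (9) [start_antiviral AND o2_sat_low -> order_xray]. Adds observe_4h, chest_pain, cond_2, order_xray.
Round 2: (7) [order_xray AND followup_48h -> age_over_65]. Adds age_over_65.
Round 3: (4) [age_over_65 AND fever_present AND observe_4h -> cough]. Adds cough.
Round 4: (1) [cough AND rapid_test_pos -> exposure_confirmed]. Adds exposure_confirmed.
Round 5: (3) [exposure_confirmed AND chest_pain -> isolate]. Adds isolate.
Closure: {age_over_65, chest_pain, cond_2, cough, culture_positive, discharge_ok, exposure_confirmed, fever_present, followup_48h, high_risk, hydration_advised, immunocompromised, isolate, o2_sat_low, observe_4h, order_xray, rapid_test_pos, rash, sore_throat, start_antiviral} — 20 facts.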